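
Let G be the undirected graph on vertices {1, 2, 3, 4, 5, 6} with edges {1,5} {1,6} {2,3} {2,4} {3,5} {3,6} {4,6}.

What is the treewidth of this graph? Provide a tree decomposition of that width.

Treewidth 2.
Bags: B1 = {1, 3, 5}  B2 = {1, 3, 6}  B3 = {2, 3, 6}  B4 = {2, 4, 6}
Tree: B1–B2, B2–B3, B3–B4

Every bag has size at most 3, so the width is 3 − 1 = 2 and tw(G) ≤ 2. For the lower bound, G contains the cycle 5–1–6–3–5, so G is not a forest; only forests have treewidth ≤ 1, hence tw(G) ≥ 2. Hence tw(G) = 2 exactly.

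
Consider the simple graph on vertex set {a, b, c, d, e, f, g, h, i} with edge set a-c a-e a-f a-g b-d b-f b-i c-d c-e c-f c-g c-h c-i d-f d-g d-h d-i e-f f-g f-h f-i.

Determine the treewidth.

3

A width-3 tree decomposition is:
Bags: B1 = {a, c, f, g}  B2 = {c, d, f, g}  B3 = {c, d, f, i}  B4 = {a, c, e, f}  B5 = {c, d, f, h}  B6 = {b, d, f, i}
Tree: B1–B2, B2–B3, B1–B4, B2–B5, B3–B6
Each bag holds 4 vertices, so the decomposition has width 3, which upper-bounds the treewidth. On the other hand G contains the 4-clique {c, d, f, g}. A clique must lie in a single bag of any decomposition, so no decomposition can have width below 3. Therefore the treewidth is 3.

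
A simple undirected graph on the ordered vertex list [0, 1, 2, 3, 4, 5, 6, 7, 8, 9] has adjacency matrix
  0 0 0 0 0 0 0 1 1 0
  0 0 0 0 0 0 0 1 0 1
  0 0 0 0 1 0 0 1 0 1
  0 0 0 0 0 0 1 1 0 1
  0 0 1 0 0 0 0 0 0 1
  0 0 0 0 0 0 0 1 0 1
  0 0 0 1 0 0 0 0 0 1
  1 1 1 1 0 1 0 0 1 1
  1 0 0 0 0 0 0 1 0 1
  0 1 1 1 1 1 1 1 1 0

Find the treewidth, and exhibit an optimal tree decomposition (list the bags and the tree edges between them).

Each bag holds 3 vertices, so the decomposition has width 2, which upper-bounds the treewidth. For the lower bound, the 3 vertices {0, 7, 8} are pairwise adjacent, and any tree decomposition puts a clique entirely inside one bag — forcing width ≥ 2. Combining the bounds, tw(G) = 2.

Treewidth 2.
One optimal decomposition is:
Bags: B1 = {3, 7, 9}  B2 = {2, 7, 9}  B3 = {3, 6, 9}  B4 = {2, 4, 9}  B5 = {5, 7, 9}  B6 = {7, 8, 9}  B7 = {1, 7, 9}  B8 = {0, 7, 8}
Tree: B1–B2, B1–B3, B2–B4, B1–B5, B5–B6, B6–B7, B6–B8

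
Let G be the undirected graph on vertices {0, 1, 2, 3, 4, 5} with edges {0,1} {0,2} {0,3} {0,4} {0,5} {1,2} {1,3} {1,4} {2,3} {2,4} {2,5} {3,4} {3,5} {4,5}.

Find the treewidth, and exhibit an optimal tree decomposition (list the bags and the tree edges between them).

The largest bag has 5 vertices, giving width 4; this decomposition certifies tw(G) ≤ 4. Conversely, {0, 1, 2, 3, 4} is a clique of size 5, and the vertices of any clique must share a bag in every tree decomposition; so some bag has ≥ 5 vertices and tw(G) ≥ 4. The upper and lower bounds meet at 4, so that is the treewidth.

Treewidth 4.
One such decomposition:
Bags: B1 = {0, 1, 2, 3, 4}  B2 = {0, 2, 3, 4, 5}
Tree: B1–B2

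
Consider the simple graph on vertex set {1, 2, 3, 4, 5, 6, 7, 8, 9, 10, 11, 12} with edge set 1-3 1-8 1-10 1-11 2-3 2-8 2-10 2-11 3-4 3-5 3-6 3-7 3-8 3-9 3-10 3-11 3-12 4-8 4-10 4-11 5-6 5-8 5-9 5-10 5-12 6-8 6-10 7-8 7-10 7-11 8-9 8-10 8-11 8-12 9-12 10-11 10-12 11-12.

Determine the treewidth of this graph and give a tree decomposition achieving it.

Each bag holds 5 vertices, so the decomposition has width 4, which upper-bounds the treewidth. On the other hand G contains the 5-clique {3, 5, 8, 9, 12}. A clique must lie in a single bag of any decomposition, so no decomposition can have width below 4. The upper and lower bounds meet at 4, so that is the treewidth.

Treewidth 4.
Bags: B1 = {3, 5, 8, 10, 12}  B2 = {3, 5, 8, 9, 12}  B3 = {3, 8, 10, 11, 12}  B4 = {1, 3, 8, 10, 11}  B5 = {3, 4, 8, 10, 11}  B6 = {3, 5, 6, 8, 10}  B7 = {2, 3, 8, 10, 11}  B8 = {3, 7, 8, 10, 11}
Tree: B1–B2, B1–B3, B3–B4, B4–B5, B1–B6, B4–B7, B7–B8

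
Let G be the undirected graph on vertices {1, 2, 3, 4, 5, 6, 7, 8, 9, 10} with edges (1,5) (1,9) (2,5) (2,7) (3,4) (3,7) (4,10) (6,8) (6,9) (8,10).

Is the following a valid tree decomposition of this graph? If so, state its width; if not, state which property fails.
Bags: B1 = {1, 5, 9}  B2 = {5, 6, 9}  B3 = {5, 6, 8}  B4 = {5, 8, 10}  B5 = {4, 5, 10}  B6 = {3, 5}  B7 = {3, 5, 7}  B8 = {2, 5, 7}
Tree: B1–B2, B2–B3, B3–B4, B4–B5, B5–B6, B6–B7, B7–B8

A tree decomposition must satisfy three properties: every vertex lies in some bag; for every edge, both endpoints lie together in some bag; and for every vertex, the bags containing it form a connected subtree. Here edge (4,3) lies in no bag, so the decomposition is invalid.

No — edge (4,3) lies in no bag.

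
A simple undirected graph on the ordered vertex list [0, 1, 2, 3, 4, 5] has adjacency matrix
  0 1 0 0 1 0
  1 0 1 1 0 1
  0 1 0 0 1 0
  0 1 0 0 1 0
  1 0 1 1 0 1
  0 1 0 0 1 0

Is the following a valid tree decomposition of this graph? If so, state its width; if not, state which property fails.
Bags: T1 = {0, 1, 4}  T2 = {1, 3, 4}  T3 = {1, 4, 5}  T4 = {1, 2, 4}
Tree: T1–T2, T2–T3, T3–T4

Yes; width 2.

Vertex coverage: the bags together contain {0, 1, 2, 3, 4, 5}, the full vertex set. Edge coverage: each edge of G has both endpoints in at least one bag. Running intersection: for every vertex, the bags containing it form a connected subtree. All three properties hold, so this is a valid tree decomposition of width max|bag| − 1 = 2, and hence tw(G) ≤ 2.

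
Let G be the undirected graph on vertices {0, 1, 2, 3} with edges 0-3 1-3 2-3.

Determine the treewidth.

A width-1 tree decomposition is:
Bags: B1 = {2, 3}  B2 = {1, 3}  B3 = {0, 3}
Tree: B1–B2, B2–B3
Each bag holds 2 vertices, so the decomposition has width 1, which upper-bounds the treewidth. G has an edge, so its treewidth is at least 1. Hence tw(G) = 1 exactly.

1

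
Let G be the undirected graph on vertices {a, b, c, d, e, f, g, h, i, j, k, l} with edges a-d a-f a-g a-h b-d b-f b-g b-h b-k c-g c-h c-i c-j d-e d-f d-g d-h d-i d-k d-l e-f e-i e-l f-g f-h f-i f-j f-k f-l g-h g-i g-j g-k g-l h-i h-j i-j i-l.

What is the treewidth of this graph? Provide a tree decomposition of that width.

Treewidth 4.
One such decomposition:
Bags: B1 = {d, f, g, h, i}  B2 = {b, d, f, g, h}  B3 = {d, f, g, i, l}  B4 = {d, e, f, i, l}  B5 = {f, g, h, i, j}  B6 = {c, g, h, i, j}  B7 = {a, d, f, g, h}  B8 = {b, d, f, g, k}
Tree: B1–B2, B1–B3, B3–B4, B1–B5, B5–B6, B2–B7, B2–B8

Every bag has size at most 5, so the width is 5 − 1 = 4 and tw(G) ≤ 4. On the other hand G contains the 5-clique {c, g, h, i, j}. A clique must lie in a single bag of any decomposition, so no decomposition can have width below 4. Combining the bounds, tw(G) = 4.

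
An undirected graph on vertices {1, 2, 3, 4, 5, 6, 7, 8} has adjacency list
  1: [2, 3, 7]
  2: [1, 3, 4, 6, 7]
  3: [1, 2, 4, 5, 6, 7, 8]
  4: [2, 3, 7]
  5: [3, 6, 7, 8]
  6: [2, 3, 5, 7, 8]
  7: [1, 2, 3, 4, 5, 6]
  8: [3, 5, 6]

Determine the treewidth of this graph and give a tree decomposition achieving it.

Every bag has size at most 4, so the width is 4 − 1 = 3 and tw(G) ≤ 3. For the lower bound, the 4 vertices {3, 5, 6, 8} are pairwise adjacent, and any tree decomposition puts a clique entirely inside one bag — forcing width ≥ 3. Therefore the treewidth is 3.

Treewidth 3.
Bags: B1 = {3, 5, 6, 7}  B2 = {2, 3, 6, 7}  B3 = {3, 5, 6, 8}  B4 = {1, 2, 3, 7}  B5 = {2, 3, 4, 7}
Tree: B1–B2, B1–B3, B2–B4, B2–B5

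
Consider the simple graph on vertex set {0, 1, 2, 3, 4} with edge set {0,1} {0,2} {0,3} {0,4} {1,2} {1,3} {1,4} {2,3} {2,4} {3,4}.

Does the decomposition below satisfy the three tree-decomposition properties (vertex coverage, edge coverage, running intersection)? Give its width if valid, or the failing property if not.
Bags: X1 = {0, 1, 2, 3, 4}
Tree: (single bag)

Yes; width 4.

Checking the three conditions: (i) the bags cover all of {0, 1, 2, 3, 4}; (ii) for each edge, some bag contains both endpoints; (iii) the bags containing any fixed vertex form a subtree. All hold, so the decomposition is valid with width 5 − 1 = 4.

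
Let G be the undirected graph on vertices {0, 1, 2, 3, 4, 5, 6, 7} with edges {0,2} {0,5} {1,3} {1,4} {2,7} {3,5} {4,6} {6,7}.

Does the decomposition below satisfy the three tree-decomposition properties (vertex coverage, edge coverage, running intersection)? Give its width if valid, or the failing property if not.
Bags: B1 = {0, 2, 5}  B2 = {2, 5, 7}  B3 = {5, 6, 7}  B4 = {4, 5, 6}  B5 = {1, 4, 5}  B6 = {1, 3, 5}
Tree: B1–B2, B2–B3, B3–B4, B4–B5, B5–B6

Checking the three conditions: (i) the bags cover all of {0, 1, 2, 3, 4, 5, 6, 7}; (ii) for each edge, some bag contains both endpoints; (iii) the bags containing any fixed vertex form a subtree. All hold, so the decomposition is valid with width 3 − 1 = 2.

Yes; width 2.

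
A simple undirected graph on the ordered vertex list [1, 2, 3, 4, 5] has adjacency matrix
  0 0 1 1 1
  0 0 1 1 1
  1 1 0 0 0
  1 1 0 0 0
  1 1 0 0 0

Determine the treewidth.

A width-2 tree decomposition is:
Bags: B1 = {1, 2, 4}  B2 = {1, 2, 3}  B3 = {1, 2, 5}
Tree: B1–B2, B2–B3
Every bag has size at most 3, so the width is 3 − 1 = 2 and tw(G) ≤ 2. For the lower bound, G contains the cycle 4–1–3–2–4, so G is not a forest; only forests have treewidth ≤ 1, hence tw(G) ≥ 2. The upper and lower bounds meet at 2, so that is the treewidth.

2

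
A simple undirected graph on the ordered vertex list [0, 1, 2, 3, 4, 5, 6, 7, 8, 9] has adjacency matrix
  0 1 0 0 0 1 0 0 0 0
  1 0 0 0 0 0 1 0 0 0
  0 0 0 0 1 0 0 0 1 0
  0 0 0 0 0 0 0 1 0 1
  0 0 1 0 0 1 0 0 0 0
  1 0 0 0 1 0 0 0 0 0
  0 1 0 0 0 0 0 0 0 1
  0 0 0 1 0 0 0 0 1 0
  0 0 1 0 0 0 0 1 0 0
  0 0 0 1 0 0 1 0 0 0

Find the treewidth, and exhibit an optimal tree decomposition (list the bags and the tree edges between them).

The largest bag has 3 vertices, giving width 2; this decomposition certifies tw(G) ≤ 2. The edges 3–7–8–2–4–5–0–1–6–9–3 form a cycle, so G is not a tree and its treewidth is at least 2. Hence tw(G) = 2 exactly.

Treewidth 2.
One optimal decomposition is:
Bags: B1 = {3, 7, 8}  B2 = {2, 3, 8}  B3 = {2, 3, 4}  B4 = {3, 4, 5}  B5 = {0, 3, 5}  B6 = {0, 1, 3}  B7 = {1, 3, 6}  B8 = {3, 6, 9}
Tree: B1–B2, B2–B3, B3–B4, B4–B5, B5–B6, B6–B7, B7–B8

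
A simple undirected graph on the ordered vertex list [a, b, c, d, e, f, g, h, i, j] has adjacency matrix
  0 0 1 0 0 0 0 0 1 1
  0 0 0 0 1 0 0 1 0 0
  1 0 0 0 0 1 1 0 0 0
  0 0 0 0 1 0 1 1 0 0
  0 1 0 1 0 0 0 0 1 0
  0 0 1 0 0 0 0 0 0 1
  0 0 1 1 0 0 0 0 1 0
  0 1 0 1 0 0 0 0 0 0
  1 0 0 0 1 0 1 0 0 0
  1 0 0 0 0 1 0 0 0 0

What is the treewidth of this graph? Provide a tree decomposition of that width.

Treewidth 2.
One optimal decomposition is:
Bags: B1 = {b, d, h}  B2 = {b, d, e}  B3 = {d, e, g}  B4 = {e, g, i}  B5 = {c, g, i}  B6 = {a, c, i}  B7 = {a, c, f}  B8 = {a, f, j}
Tree: B1–B2, B2–B3, B3–B4, B4–B5, B5–B6, B6–B7, B7–B8

The largest bag has 3 vertices, giving width 2; this decomposition certifies tw(G) ≤ 2. Since h–b–e–d–h is a cycle in G, G is not acyclic. Forests are exactly the graphs of treewidth ≤ 1, so tw(G) ≥ 2. The upper and lower bounds meet at 2, so that is the treewidth.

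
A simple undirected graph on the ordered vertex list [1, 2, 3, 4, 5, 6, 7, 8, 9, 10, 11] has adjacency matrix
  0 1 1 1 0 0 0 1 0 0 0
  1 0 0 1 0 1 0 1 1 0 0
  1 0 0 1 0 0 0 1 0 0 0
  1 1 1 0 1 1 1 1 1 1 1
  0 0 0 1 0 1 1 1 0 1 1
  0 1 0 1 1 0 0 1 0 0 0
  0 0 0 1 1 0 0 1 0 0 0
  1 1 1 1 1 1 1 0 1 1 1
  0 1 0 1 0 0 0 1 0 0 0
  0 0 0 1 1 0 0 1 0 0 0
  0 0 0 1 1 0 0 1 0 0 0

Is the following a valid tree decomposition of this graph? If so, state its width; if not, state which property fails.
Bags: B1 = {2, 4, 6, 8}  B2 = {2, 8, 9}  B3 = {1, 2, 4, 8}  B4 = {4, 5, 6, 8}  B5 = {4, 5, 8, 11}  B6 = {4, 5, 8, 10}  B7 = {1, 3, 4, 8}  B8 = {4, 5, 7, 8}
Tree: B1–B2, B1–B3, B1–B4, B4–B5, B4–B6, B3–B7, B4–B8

A tree decomposition must satisfy three properties: every vertex lies in some bag; for every edge, both endpoints lie together in some bag; and for every vertex, the bags containing it form a connected subtree. Here edge (4,9) lies in no bag, so the decomposition is invalid.

No — edge (4,9) lies in no bag.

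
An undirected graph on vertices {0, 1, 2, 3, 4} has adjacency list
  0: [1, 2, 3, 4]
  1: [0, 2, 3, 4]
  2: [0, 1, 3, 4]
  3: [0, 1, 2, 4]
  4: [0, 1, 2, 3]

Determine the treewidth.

A width-4 tree decomposition is:
Bags: B1 = {0, 1, 2, 3, 4}
Tree: (single bag)
A single bag containing all 5 vertices is trivially a valid decomposition of width 4. Conversely, {0, 1, 2, 3, 4} is a clique of size 5, and the vertices of any clique must share a bag in every tree decomposition; so some bag has ≥ 5 vertices and tw(G) ≥ 4. The upper and lower bounds meet at 4, so that is the treewidth.

4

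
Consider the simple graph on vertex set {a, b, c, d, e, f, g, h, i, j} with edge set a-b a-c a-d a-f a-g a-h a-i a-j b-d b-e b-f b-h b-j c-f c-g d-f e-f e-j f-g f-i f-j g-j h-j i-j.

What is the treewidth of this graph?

3

A width-3 tree decomposition is:
Bags: B1 = {a, b, f, j}  B2 = {a, f, g, j}  B3 = {a, b, h, j}  B4 = {a, c, f, g}  B5 = {b, e, f, j}  B6 = {a, f, i, j}  B7 = {a, b, d, f}
Tree: B1–B2, B1–B3, B2–B4, B1–B5, B1–B6, B1–B7
Each bag holds 4 vertices, so the decomposition has width 3, which upper-bounds the treewidth. Conversely, {a, b, h, j} is a clique of size 4, and the vertices of any clique must share a bag in every tree decomposition; so some bag has ≥ 4 vertices and tw(G) ≥ 3. The upper and lower bounds meet at 3, so that is the treewidth.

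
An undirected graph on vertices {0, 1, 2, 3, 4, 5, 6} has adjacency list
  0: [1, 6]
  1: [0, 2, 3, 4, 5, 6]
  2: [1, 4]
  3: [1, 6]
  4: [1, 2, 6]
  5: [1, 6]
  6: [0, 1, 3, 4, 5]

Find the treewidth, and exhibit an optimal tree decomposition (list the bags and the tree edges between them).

Treewidth 2.
One such decomposition:
Bags: B1 = {1, 3, 6}  B2 = {1, 5, 6}  B3 = {1, 4, 6}  B4 = {0, 1, 6}  B5 = {1, 2, 4}
Tree: B1–B2, B2–B3, B1–B4, B3–B5

Every bag has size at most 3, so the width is 3 − 1 = 2 and tw(G) ≤ 2. For the lower bound, the 3 vertices {1, 2, 4} are pairwise adjacent, and any tree decomposition puts a clique entirely inside one bag — forcing width ≥ 2. Hence tw(G) = 2 exactly.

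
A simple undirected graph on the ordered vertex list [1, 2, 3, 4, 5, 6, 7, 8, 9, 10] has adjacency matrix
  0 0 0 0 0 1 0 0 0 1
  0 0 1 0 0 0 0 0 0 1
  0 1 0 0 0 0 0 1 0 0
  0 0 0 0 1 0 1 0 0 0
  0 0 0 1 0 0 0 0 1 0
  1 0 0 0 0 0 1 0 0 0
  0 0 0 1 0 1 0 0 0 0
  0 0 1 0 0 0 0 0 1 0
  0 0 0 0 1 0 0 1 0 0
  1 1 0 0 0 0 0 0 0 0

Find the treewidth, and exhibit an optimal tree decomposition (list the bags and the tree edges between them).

The largest bag has 3 vertices, giving width 2; this decomposition certifies tw(G) ≤ 2. The edges 10–2–3–8–9–5–4–7–6–1–10 form a cycle, so G is not a tree and its treewidth is at least 2. Therefore the treewidth is 2.

Treewidth 2.
Bags: B1 = {2, 3, 10}  B2 = {3, 8, 10}  B3 = {8, 9, 10}  B4 = {5, 9, 10}  B5 = {4, 5, 10}  B6 = {4, 7, 10}  B7 = {6, 7, 10}  B8 = {1, 6, 10}
Tree: B1–B2, B2–B3, B3–B4, B4–B5, B5–B6, B6–B7, B7–B8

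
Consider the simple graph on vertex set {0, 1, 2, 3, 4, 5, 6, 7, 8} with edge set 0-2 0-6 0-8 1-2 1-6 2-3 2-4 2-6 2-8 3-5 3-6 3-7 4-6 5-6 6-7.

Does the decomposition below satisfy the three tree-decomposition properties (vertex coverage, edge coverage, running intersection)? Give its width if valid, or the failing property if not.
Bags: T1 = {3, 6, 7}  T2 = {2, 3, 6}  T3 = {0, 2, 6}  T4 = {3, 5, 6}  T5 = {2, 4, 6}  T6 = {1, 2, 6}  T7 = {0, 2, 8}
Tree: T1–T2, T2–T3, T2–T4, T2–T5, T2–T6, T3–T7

Yes; width 2.

Checking the three conditions: (i) the bags cover all of {0, 1, 2, 3, 4, 5, 6, 7, 8}; (ii) for each edge, some bag contains both endpoints; (iii) the bags containing any fixed vertex form a subtree. All hold, so the decomposition is valid with width 3 − 1 = 2.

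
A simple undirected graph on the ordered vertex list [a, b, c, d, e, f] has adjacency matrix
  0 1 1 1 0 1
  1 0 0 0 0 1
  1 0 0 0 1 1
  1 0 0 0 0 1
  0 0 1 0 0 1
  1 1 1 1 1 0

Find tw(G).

A width-2 tree decomposition is:
Bags: B1 = {a, c, f}  B2 = {c, e, f}  B3 = {a, b, f}  B4 = {a, d, f}
Tree: B1–B2, B1–B3, B3–B4
The largest bag has 3 vertices, giving width 2; this decomposition certifies tw(G) ≤ 2. Conversely, {c, e, f} is a clique of size 3, and the vertices of any clique must share a bag in every tree decomposition; so some bag has ≥ 3 vertices and tw(G) ≥ 2. Combining the bounds, tw(G) = 2.

2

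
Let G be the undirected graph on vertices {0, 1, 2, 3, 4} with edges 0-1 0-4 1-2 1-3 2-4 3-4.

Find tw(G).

A width-2 tree decomposition is:
Bags: B1 = {0, 1, 4}  B2 = {1, 3, 4}  B3 = {1, 2, 4}
Tree: B1–B2, B2–B3
Every bag has size at most 3, so the width is 3 − 1 = 2 and tw(G) ≤ 2. For the lower bound, G contains the cycle 4–0–1–3–4, so G is not a forest; only forests have treewidth ≤ 1, hence tw(G) ≥ 2. Therefore the treewidth is 2.

2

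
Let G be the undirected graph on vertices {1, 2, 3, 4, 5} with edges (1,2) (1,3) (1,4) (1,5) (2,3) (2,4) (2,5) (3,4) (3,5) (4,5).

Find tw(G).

4

A width-4 tree decomposition is:
Bags: B1 = {1, 2, 3, 4, 5}
Tree: (single bag)
With just one bag of size 5, the width is 5 − 1 = 4, so tw(G) ≤ 4. For the lower bound, the 5 vertices {1, 2, 3, 4, 5} are pairwise adjacent, and any tree decomposition puts a clique entirely inside one bag — forcing width ≥ 4. Therefore the treewidth is 4.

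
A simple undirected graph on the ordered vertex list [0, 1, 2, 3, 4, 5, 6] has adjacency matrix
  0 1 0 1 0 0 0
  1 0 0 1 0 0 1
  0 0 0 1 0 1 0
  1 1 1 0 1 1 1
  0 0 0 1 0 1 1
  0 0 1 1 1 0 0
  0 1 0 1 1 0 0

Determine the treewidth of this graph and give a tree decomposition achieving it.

Each bag holds 3 vertices, so the decomposition has width 2, which upper-bounds the treewidth. For the lower bound, the 3 vertices {0, 1, 3} are pairwise adjacent, and any tree decomposition puts a clique entirely inside one bag — forcing width ≥ 2. Combining the bounds, tw(G) = 2.

Treewidth 2.
Bags: B1 = {1, 3, 6}  B2 = {3, 4, 6}  B3 = {3, 4, 5}  B4 = {0, 1, 3}  B5 = {2, 3, 5}
Tree: B1–B2, B2–B3, B1–B4, B3–B5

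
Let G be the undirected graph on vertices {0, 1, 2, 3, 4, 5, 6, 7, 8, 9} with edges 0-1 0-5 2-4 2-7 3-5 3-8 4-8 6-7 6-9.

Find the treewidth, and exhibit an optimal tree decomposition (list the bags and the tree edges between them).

Treewidth 1.
One optimal decomposition is:
Bags: B1 = {6, 9}  B2 = {6, 7}  B3 = {2, 7}  B4 = {2, 4}  B5 = {4, 8}  B6 = {3, 8}  B7 = {3, 5}  B8 = {0, 5}  B9 = {0, 1}
Tree: B1–B2, B2–B3, B3–B4, B4–B5, B5–B6, B6–B7, B7–B8, B8–B9

The largest bag has 2 vertices, giving width 1; this decomposition certifies tw(G) ≤ 1. Any graph with an edge has treewidth ≥ 1, and G has the edge 9–6. The upper and lower bounds meet at 1, so that is the treewidth.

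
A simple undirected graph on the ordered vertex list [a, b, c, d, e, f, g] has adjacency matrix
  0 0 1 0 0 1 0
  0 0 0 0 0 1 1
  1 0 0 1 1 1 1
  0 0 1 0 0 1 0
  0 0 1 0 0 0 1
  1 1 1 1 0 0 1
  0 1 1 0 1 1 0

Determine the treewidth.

A width-2 tree decomposition is:
Bags: B1 = {c, e, g}  B2 = {c, f, g}  B3 = {c, d, f}  B4 = {a, c, f}  B5 = {b, f, g}
Tree: B1–B2, B2–B3, B2–B4, B2–B5
Each bag holds 3 vertices, so the decomposition has width 2, which upper-bounds the treewidth. For the lower bound, the 3 vertices {c, e, g} are pairwise adjacent, and any tree decomposition puts a clique entirely inside one bag — forcing width ≥ 2. Therefore the treewidth is 2.

2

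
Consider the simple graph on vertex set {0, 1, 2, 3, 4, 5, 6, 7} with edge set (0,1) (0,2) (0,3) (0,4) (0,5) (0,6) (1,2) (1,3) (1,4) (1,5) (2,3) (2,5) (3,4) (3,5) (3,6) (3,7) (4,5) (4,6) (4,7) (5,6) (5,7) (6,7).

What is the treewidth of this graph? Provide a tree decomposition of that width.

Every bag has size at most 5, so the width is 5 − 1 = 4 and tw(G) ≤ 4. For the lower bound, the 5 vertices {0, 1, 2, 3, 5} are pairwise adjacent, and any tree decomposition puts a clique entirely inside one bag — forcing width ≥ 4. Hence tw(G) = 4 exactly.

Treewidth 4.
One such decomposition:
Bags: B1 = {3, 4, 5, 6, 7}  B2 = {0, 3, 4, 5, 6}  B3 = {0, 1, 3, 4, 5}  B4 = {0, 1, 2, 3, 5}
Tree: B1–B2, B2–B3, B3–B4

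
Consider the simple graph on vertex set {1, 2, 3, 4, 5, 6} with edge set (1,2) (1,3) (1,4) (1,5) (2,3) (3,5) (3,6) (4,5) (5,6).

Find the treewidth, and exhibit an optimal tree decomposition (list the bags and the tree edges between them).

The largest bag has 3 vertices, giving width 2; this decomposition certifies tw(G) ≤ 2. On the other hand G contains the 3-clique {1, 2, 3}. A clique must lie in a single bag of any decomposition, so no decomposition can have width below 2. Hence tw(G) = 2 exactly.

Treewidth 2.
Bags: B1 = {1, 3, 5}  B2 = {1, 2, 3}  B3 = {1, 4, 5}  B4 = {3, 5, 6}
Tree: B1–B2, B1–B3, B1–B4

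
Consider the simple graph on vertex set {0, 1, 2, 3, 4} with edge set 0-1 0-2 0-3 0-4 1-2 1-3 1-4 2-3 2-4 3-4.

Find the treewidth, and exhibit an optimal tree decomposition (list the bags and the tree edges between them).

Treewidth 4.
One such decomposition:
Bags: B1 = {0, 1, 2, 3, 4}
Tree: (single bag)

A single bag containing all 5 vertices is trivially a valid decomposition of width 4. On the other hand G contains the 5-clique {0, 1, 2, 3, 4}. A clique must lie in a single bag of any decomposition, so no decomposition can have width below 4. Combining the bounds, tw(G) = 4.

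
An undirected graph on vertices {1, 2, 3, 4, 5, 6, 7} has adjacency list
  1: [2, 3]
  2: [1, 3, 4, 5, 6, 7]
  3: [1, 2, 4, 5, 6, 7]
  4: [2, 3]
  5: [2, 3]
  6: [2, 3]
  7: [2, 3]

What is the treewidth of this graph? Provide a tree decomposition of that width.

Treewidth 2.
One such decomposition:
Bags: B1 = {1, 2, 3}  B2 = {2, 3, 7}  B3 = {2, 3, 5}  B4 = {2, 3, 4}  B5 = {2, 3, 6}
Tree: B1–B2, B2–B3, B3–B4, B1–B5

Every bag has size at most 3, so the width is 3 − 1 = 2 and tw(G) ≤ 2. On the other hand G contains the 3-clique {1, 2, 3}. A clique must lie in a single bag of any decomposition, so no decomposition can have width below 2. Combining the bounds, tw(G) = 2.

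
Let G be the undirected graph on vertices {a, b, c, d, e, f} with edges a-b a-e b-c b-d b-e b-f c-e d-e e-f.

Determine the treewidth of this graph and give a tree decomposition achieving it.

Treewidth 2.
One such decomposition:
Bags: B1 = {a, b, e}  B2 = {b, e, f}  B3 = {b, d, e}  B4 = {b, c, e}
Tree: B1–B2, B1–B3, B2–B4

Each bag holds 3 vertices, so the decomposition has width 2, which upper-bounds the treewidth. Conversely, {b, d, e} is a clique of size 3, and the vertices of any clique must share a bag in every tree decomposition; so some bag has ≥ 3 vertices and tw(G) ≥ 2. Therefore the treewidth is 2.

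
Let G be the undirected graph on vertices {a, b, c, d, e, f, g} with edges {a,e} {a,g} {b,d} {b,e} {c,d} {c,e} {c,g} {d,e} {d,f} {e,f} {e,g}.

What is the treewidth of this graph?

2

A width-2 tree decomposition is:
Bags: B1 = {a, e, g}  B2 = {c, e, g}  B3 = {c, d, e}  B4 = {b, d, e}  B5 = {d, e, f}
Tree: B1–B2, B2–B3, B3–B4, B4–B5
Every bag has size at most 3, so the width is 3 − 1 = 2 and tw(G) ≤ 2. Conversely, {c, d, e} is a clique of size 3, and the vertices of any clique must share a bag in every tree decomposition; so some bag has ≥ 3 vertices and tw(G) ≥ 2. Therefore the treewidth is 2.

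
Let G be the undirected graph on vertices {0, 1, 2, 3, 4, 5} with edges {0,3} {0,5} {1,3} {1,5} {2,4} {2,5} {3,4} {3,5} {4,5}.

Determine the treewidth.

A width-2 tree decomposition is:
Bags: B1 = {2, 4, 5}  B2 = {3, 4, 5}  B3 = {1, 3, 5}  B4 = {0, 3, 5}
Tree: B1–B2, B2–B3, B2–B4
The largest bag has 3 vertices, giving width 2; this decomposition certifies tw(G) ≤ 2. On the other hand G contains the 3-clique {2, 4, 5}. A clique must lie in a single bag of any decomposition, so no decomposition can have width below 2. The upper and lower bounds meet at 2, so that is the treewidth.

2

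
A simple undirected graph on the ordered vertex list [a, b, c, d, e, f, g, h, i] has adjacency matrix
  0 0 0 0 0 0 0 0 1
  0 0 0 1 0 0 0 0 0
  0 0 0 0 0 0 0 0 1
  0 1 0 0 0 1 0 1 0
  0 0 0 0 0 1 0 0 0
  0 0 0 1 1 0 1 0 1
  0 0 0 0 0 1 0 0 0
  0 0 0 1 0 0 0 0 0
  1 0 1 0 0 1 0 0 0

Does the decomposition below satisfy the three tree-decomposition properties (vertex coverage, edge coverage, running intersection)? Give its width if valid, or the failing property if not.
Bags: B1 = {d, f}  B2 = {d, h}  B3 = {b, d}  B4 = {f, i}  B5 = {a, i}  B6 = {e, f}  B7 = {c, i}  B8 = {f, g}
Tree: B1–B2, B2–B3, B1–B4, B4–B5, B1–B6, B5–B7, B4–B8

Every vertex of G appears in some bag (union = {a, b, c, d, e, f, g, h, i}); every edge is covered by a bag; and for each vertex v the set of bags containing v is connected in the bag tree. The decomposition is therefore valid. The largest bag has 2 vertices, so the width is 1.

Yes; width 1.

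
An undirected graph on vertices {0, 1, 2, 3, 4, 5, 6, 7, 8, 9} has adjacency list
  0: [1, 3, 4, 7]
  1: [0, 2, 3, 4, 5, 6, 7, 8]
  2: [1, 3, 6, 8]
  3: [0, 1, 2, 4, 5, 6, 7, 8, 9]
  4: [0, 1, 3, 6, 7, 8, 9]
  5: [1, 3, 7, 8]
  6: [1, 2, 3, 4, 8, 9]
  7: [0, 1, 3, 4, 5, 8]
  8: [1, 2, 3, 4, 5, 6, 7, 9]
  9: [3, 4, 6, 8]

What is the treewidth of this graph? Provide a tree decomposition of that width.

Every bag has size at most 5, so the width is 5 − 1 = 4 and tw(G) ≤ 4. Conversely, {0, 1, 3, 4, 7} is a clique of size 5, and the vertices of any clique must share a bag in every tree decomposition; so some bag has ≥ 5 vertices and tw(G) ≥ 4. Hence tw(G) = 4 exactly.

Treewidth 4.
Bags: B1 = {1, 3, 4, 6, 8}  B2 = {1, 3, 4, 7, 8}  B3 = {1, 3, 5, 7, 8}  B4 = {3, 4, 6, 8, 9}  B5 = {0, 1, 3, 4, 7}  B6 = {1, 2, 3, 6, 8}
Tree: B1–B2, B2–B3, B1–B4, B2–B5, B1–B6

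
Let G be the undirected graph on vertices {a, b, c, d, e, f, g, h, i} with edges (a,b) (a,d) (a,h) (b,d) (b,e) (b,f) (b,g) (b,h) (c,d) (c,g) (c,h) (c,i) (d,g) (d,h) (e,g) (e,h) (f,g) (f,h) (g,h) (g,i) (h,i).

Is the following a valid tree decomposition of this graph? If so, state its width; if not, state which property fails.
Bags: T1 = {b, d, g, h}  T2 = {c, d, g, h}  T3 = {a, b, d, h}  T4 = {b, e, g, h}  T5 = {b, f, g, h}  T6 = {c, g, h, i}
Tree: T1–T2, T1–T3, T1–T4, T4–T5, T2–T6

Yes; width 3.

Every vertex of G appears in some bag (union = {a, b, c, d, e, f, g, h, i}); every edge is covered by a bag; and for each vertex v the set of bags containing v is connected in the bag tree. The decomposition is therefore valid. The largest bag has 4 vertices, so the width is 3.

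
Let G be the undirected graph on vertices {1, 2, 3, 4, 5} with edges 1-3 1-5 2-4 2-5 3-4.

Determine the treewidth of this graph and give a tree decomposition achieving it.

The largest bag has 3 vertices, giving width 2; this decomposition certifies tw(G) ≤ 2. For the lower bound, G contains the cycle 3–1–5–2–4–3, so G is not a forest; only forests have treewidth ≤ 1, hence tw(G) ≥ 2. Combining the bounds, tw(G) = 2.

Treewidth 2.
One optimal decomposition is:
Bags: B1 = {1, 3, 5}  B2 = {2, 3, 5}  B3 = {2, 3, 4}
Tree: B1–B2, B2–B3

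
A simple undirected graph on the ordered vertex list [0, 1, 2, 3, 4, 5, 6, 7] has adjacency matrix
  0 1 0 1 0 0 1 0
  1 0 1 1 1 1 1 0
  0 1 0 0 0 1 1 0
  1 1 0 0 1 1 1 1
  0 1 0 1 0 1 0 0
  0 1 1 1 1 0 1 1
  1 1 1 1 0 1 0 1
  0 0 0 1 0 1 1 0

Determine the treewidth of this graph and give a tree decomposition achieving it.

The largest bag has 4 vertices, giving width 3; this decomposition certifies tw(G) ≤ 3. For the lower bound, the 4 vertices {1, 2, 5, 6} are pairwise adjacent, and any tree decomposition puts a clique entirely inside one bag — forcing width ≥ 3. The upper and lower bounds meet at 3, so that is the treewidth.

Treewidth 3.
One optimal decomposition is:
Bags: B1 = {3, 5, 6, 7}  B2 = {1, 3, 5, 6}  B3 = {0, 1, 3, 6}  B4 = {1, 2, 5, 6}  B5 = {1, 3, 4, 5}
Tree: B1–B2, B2–B3, B2–B4, B2–B5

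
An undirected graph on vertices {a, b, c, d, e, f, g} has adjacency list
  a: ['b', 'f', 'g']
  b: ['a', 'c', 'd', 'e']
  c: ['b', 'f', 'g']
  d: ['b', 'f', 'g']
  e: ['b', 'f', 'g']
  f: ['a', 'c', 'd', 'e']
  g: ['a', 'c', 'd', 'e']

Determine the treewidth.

3

A width-3 tree decomposition is:
Bags: B1 = {b, d, f, g}  B2 = {b, c, f, g}  B3 = {b, e, f, g}  B4 = {a, b, f, g}
Tree: B1–B2, B2–B3, B3–B4
Each bag holds 4 vertices, so the decomposition has width 3, which upper-bounds the treewidth. For the lower bound: the 4 vertex sets {b,d}, {c,f}, {g}, {e} are disjoint, each induces a connected subgraph, and every pair is joined by at least one edge of G. Contracting each set to a single vertex therefore yields K_{4} as a minor, and since treewidth is minor-monotone, tw(G) ≥ tw(K_{4}) = 3. Combining the bounds, tw(G) = 3.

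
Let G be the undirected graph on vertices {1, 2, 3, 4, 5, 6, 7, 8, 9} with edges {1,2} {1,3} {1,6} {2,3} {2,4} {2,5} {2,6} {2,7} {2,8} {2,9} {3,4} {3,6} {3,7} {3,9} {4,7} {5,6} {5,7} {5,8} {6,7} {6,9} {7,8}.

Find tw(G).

3

A width-3 tree decomposition is:
Bags: B1 = {2, 3, 4, 7}  B2 = {2, 3, 6, 7}  B3 = {1, 2, 3, 6}  B4 = {2, 3, 6, 9}  B5 = {2, 5, 6, 7}  B6 = {2, 5, 7, 8}
Tree: B1–B2, B2–B3, B3–B4, B2–B5, B5–B6
The largest bag has 4 vertices, giving width 3; this decomposition certifies tw(G) ≤ 3. For the lower bound, the 4 vertices {2, 5, 7, 8} are pairwise adjacent, and any tree decomposition puts a clique entirely inside one bag — forcing width ≥ 3. Combining the bounds, tw(G) = 3.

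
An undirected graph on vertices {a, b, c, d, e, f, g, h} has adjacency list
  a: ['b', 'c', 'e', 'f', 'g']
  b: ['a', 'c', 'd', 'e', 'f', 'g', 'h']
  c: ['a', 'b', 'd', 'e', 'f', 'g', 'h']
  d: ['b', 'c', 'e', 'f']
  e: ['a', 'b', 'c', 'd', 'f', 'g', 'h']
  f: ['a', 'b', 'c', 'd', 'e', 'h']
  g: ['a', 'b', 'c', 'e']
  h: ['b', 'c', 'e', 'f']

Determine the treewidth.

A width-4 tree decomposition is:
Bags: B1 = {b, c, d, e, f}  B2 = {a, b, c, e, f}  B3 = {b, c, e, f, h}  B4 = {a, b, c, e, g}
Tree: B1–B2, B2–B3, B2–B4
The largest bag has 5 vertices, giving width 4; this decomposition certifies tw(G) ≤ 4. For the lower bound, the 5 vertices {a, b, c, e, g} are pairwise adjacent, and any tree decomposition puts a clique entirely inside one bag — forcing width ≥ 4. Therefore the treewidth is 4.

4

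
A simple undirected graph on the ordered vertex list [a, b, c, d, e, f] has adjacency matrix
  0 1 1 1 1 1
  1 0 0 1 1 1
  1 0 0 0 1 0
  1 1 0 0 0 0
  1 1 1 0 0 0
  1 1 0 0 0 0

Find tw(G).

2

A width-2 tree decomposition is:
Bags: B1 = {a, b, e}  B2 = {a, b, f}  B3 = {a, c, e}  B4 = {a, b, d}
Tree: B1–B2, B1–B3, B1–B4
The largest bag has 3 vertices, giving width 2; this decomposition certifies tw(G) ≤ 2. Conversely, {a, c, e} is a clique of size 3, and the vertices of any clique must share a bag in every tree decomposition; so some bag has ≥ 3 vertices and tw(G) ≥ 2. Therefore the treewidth is 2.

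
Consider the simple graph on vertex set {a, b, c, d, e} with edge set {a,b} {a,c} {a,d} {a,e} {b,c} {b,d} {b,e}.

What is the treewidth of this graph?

A width-2 tree decomposition is:
Bags: B1 = {a, b, d}  B2 = {a, b, c}  B3 = {a, b, e}
Tree: B1–B2, B1–B3
Each bag holds 3 vertices, so the decomposition has width 2, which upper-bounds the treewidth. For the lower bound, the 3 vertices {a, b, d} are pairwise adjacent, and any tree decomposition puts a clique entirely inside one bag — forcing width ≥ 2. Combining the bounds, tw(G) = 2.

2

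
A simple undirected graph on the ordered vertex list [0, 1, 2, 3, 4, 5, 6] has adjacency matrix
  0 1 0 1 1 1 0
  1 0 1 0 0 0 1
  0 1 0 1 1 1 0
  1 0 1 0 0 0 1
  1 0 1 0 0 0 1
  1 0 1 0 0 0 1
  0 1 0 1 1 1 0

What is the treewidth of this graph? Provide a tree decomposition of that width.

Each bag holds 4 vertices, so the decomposition has width 3, which upper-bounds the treewidth. For the lower bound: the 4 vertex sets {0,4}, {3,6}, {2}, {1} are disjoint, each induces a connected subgraph, and every pair is joined by at least one edge of G. Contracting each set to a single vertex therefore yields K_{4} as a minor, and since treewidth is minor-monotone, tw(G) ≥ tw(K_{4}) = 3. The upper and lower bounds meet at 3, so that is the treewidth.

Treewidth 3.
One optimal decomposition is:
Bags: B1 = {0, 2, 4, 6}  B2 = {0, 2, 3, 6}  B3 = {0, 1, 2, 6}  B4 = {0, 2, 5, 6}
Tree: B1–B2, B2–B3, B3–B4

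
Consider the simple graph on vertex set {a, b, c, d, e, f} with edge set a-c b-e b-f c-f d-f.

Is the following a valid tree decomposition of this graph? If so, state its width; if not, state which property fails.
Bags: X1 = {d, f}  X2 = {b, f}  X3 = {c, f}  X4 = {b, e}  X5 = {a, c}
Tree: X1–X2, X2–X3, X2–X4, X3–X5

Yes; width 1.

Vertex coverage: the bags together contain {a, b, c, d, e, f}, the full vertex set. Edge coverage: each edge of G has both endpoints in at least one bag. Running intersection: for every vertex, the bags containing it form a connected subtree. All three properties hold, so this is a valid tree decomposition of width max|bag| − 1 = 1, and hence tw(G) ≤ 1.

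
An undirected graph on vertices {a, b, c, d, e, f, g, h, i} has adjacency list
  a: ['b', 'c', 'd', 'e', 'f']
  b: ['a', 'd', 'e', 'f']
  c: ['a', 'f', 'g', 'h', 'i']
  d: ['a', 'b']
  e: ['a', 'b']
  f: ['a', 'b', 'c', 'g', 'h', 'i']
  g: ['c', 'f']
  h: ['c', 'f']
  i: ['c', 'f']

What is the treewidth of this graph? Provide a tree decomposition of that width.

Each bag holds 3 vertices, so the decomposition has width 2, which upper-bounds the treewidth. For the lower bound, the 3 vertices {a, b, d} are pairwise adjacent, and any tree decomposition puts a clique entirely inside one bag — forcing width ≥ 2. Hence tw(G) = 2 exactly.

Treewidth 2.
One such decomposition:
Bags: B1 = {a, b, f}  B2 = {a, c, f}  B3 = {a, b, e}  B4 = {a, b, d}  B5 = {c, f, h}  B6 = {c, f, i}  B7 = {c, f, g}
Tree: B1–B2, B1–B3, B1–B4, B2–B5, B2–B6, B6–B7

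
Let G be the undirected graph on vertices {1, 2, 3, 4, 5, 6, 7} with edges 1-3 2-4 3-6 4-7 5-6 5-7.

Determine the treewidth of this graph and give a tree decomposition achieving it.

Treewidth 1.
Bags: B1 = {2, 4}  B2 = {4, 7}  B3 = {5, 7}  B4 = {5, 6}  B5 = {3, 6}  B6 = {1, 3}
Tree: B1–B2, B2–B3, B3–B4, B4–B5, B5–B6

Each bag holds 2 vertices, so the decomposition has width 1, which upper-bounds the treewidth. Any graph with an edge has treewidth ≥ 1, and G has the edge 2–4. Hence tw(G) = 1 exactly.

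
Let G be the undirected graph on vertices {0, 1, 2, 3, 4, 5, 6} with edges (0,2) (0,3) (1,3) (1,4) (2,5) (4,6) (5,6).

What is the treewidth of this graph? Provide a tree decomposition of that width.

Each bag holds 3 vertices, so the decomposition has width 2, which upper-bounds the treewidth. Since 1–3–0–2–5–6–4–1 is a cycle in G, G is not acyclic. Forests are exactly the graphs of treewidth ≤ 1, so tw(G) ≥ 2. Therefore the treewidth is 2.

Treewidth 2.
Bags: B1 = {0, 1, 3}  B2 = {0, 1, 2}  B3 = {1, 2, 5}  B4 = {1, 5, 6}  B5 = {1, 4, 6}
Tree: B1–B2, B2–B3, B3–B4, B4–B5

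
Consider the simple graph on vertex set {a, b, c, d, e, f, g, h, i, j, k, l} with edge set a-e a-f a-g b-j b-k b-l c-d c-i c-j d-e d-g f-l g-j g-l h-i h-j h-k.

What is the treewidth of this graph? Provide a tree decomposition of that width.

Treewidth 3.
Bags: B1 = {a, e, f, l}  B2 = {a, e, g, l}  B3 = {d, e, g, l}  B4 = {b, d, g, l}  B5 = {b, d, g, j}  B6 = {b, c, d, j}  B7 = {b, c, j, k}  B8 = {c, h, j, k}  B9 = {c, h, i, k}
Tree: B1–B2, B2–B3, B3–B4, B4–B5, B5–B6, B6–B7, B7–B8, B8–B9

The largest bag has 4 vertices, giving width 3; this decomposition certifies tw(G) ≤ 3. For the lower bound: the 4 vertex sets {a,e,f}, {l}, {g}, {b,c,d,j} are disjoint, each induces a connected subgraph, and every pair is joined by at least one edge of G. Contracting each set to a single vertex therefore yields K_{4} as a minor, and since treewidth is minor-monotone, tw(G) ≥ tw(K_{4}) = 3. Combining the bounds, tw(G) = 3.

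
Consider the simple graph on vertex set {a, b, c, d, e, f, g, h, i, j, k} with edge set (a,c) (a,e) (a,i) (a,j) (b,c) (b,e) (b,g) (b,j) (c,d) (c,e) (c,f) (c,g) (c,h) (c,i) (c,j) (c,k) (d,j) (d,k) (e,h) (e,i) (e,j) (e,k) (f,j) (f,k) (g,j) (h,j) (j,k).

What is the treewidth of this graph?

A width-3 tree decomposition is:
Bags: B1 = {b, c, e, j}  B2 = {c, e, j, k}  B3 = {c, f, j, k}  B4 = {a, c, e, j}  B5 = {b, c, g, j}  B6 = {a, c, e, i}  B7 = {c, d, j, k}  B8 = {c, e, h, j}
Tree: B1–B2, B2–B3, B2–B4, B1–B5, B4–B6, B3–B7, B1–B8
Each bag holds 4 vertices, so the decomposition has width 3, which upper-bounds the treewidth. Conversely, {c, d, j, k} is a clique of size 4, and the vertices of any clique must share a bag in every tree decomposition; so some bag has ≥ 4 vertices and tw(G) ≥ 3. Combining the bounds, tw(G) = 3.

3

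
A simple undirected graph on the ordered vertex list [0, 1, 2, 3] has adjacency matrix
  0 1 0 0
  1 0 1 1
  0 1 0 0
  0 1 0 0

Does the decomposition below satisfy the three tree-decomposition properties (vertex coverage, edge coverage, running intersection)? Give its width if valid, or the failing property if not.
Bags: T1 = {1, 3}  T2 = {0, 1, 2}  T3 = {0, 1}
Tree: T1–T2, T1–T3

No — bags containing vertex 0 are not connected in the tree.

A tree decomposition must satisfy three properties: every vertex lies in some bag; for every edge, both endpoints lie together in some bag; and for every vertex, the bags containing it form a connected subtree. Here bags containing vertex 0 are not connected in the tree, so the decomposition is invalid.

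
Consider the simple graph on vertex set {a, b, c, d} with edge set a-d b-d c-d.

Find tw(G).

A width-1 tree decomposition is:
Bags: B1 = {b, d}  B2 = {a, d}  B3 = {c, d}
Tree: B1–B2, B1–B3
Each bag holds 2 vertices, so the decomposition has width 1, which upper-bounds the treewidth. G has an edge, so its treewidth is at least 1. Therefore the treewidth is 1.

1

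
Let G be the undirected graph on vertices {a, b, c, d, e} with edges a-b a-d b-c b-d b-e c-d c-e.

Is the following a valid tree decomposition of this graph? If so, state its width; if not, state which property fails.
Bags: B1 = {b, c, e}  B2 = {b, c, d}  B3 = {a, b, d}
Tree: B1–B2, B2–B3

Yes; width 2.

Checking the three conditions: (i) the bags cover all of {a, b, c, d, e}; (ii) for each edge, some bag contains both endpoints; (iii) the bags containing any fixed vertex form a subtree. All hold, so the decomposition is valid with width 3 − 1 = 2.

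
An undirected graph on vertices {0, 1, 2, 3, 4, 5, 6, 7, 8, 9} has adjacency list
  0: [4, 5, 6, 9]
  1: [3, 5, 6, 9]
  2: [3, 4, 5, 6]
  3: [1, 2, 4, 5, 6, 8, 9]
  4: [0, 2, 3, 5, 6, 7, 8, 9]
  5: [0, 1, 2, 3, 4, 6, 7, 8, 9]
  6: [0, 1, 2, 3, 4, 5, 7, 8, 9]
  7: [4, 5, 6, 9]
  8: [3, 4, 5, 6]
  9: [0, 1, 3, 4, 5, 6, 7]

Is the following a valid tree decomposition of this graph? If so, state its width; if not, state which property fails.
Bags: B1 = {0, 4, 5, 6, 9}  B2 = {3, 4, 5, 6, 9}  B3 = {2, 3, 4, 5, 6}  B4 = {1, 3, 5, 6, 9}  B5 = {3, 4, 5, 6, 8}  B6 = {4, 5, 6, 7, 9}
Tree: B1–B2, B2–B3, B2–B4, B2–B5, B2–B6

Yes; width 4.

Every vertex of G appears in some bag (union = {0, 1, 2, 3, 4, 5, 6, 7, 8, 9}); every edge is covered by a bag; and for each vertex v the set of bags containing v is connected in the bag tree. The decomposition is therefore valid. The largest bag has 5 vertices, so the width is 4.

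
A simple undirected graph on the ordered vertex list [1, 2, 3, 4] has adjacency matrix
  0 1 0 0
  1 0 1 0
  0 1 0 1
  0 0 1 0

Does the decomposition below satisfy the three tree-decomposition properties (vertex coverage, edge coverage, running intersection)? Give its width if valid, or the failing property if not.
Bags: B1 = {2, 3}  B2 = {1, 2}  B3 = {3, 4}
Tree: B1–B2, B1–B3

Yes; width 1.

Checking the three conditions: (i) the bags cover all of {1, 2, 3, 4}; (ii) for each edge, some bag contains both endpoints; (iii) the bags containing any fixed vertex form a subtree. All hold, so the decomposition is valid with width 2 − 1 = 1.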